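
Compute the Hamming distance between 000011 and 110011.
XOR = 110000, count of 1s = 2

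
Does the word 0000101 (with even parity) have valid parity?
Sum of all bits: 0+0+0+0+1+0+1 = 2; 2 mod 2 = 0. Result is 0 → valid parity.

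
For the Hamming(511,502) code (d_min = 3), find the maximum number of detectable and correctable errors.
Detection only: up to d_min − 1 = 2 errors.
Correction: up to ⌊(d_min − 1)/2⌋ = ⌊2/2⌋ = 1 errors.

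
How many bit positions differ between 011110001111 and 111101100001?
XOR = 100011101110, count of 1s = 7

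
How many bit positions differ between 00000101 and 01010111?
XOR = 01010010, count of 1s = 3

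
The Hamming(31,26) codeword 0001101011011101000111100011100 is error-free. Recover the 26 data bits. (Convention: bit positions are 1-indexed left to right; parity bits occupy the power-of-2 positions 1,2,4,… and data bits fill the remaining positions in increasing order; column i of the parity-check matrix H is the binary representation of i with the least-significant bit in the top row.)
Parity bits occupy power-of-2 positions; data bits are at positions {3,5,6,7,9,10,11,12,13,14,15,17,18,19,20,21,22,23,24,25,26,27,28,29,30,31} (1-indexed).
Extract: c[3]=0 c[5]=1 c[6]=0 c[7]=1 c[9]=1 c[10]=1 c[11]=0 c[12]=1 c[13]=1 c[14]=1 c[15]=0 c[17]=0 c[18]=0 c[19]=0 c[20]=1 c[21]=1 c[22]=1 c[23]=1 c[24]=0 c[25]=0 c[26]=0 c[27]=1 c[28]=1 c[29]=1 c[30]=0 c[31]=0
Data = 01011101110000111100011100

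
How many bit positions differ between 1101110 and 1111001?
XOR = 0010111, count of 1s = 4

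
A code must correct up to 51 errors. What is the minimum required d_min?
Correcting t errors requires d_min ≥ 2t + 1 = 2·51 + 1 = 103.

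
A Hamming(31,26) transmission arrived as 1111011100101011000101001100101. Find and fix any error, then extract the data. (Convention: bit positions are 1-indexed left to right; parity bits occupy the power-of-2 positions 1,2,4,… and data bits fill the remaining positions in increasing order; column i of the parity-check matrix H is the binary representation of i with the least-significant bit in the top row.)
Syndrome s = H · r^T (mod 2), r = 1111011100101011000101001100101:
  s[0] = (1010101010101010101010101010101)·(1111011100101011000101001100101) mod 2 = 1+0+1+0+0+0+1+0+0+0+1+0+1+0+1+0+0+0+0+0+0+0+0+0+1+0+0+0+1+0+1 mod 2 = 1
  s[1] = (0110011001100110011001100110011)·(1111011100101011000101001100101) mod 2 = 0+1+1+0+0+1+1+0+0+0+1+0+0+0+1+0+0+0+0+0+0+1+0+0+0+1+0+0+0+0+1 mod 2 = 1
  s[2] = (0001111000011110000111100001111)·(1111011100101011000101001100101) mod 2 = 0+0+0+1+0+1+1+0+0+0+0+0+1+0+1+0+0+0+0+1+0+1+0+0+0+0+0+0+1+0+1 mod 2 = 1
  s[3] = (0000000111111110000000011111111)·(1111011100101011000101001100101) mod 2 = 0+0+0+0+0+0+0+1+0+0+1+0+1+0+1+0+0+0+0+0+0+0+0+0+1+1+0+0+1+0+1 mod 2 = 0
  s[4] = (0000000000000001111111111111111)·(1111011100101011000101001100101) mod 2 = 0+0+0+0+0+0+0+0+0+0+0+0+0+0+0+1+0+0+0+1+0+1+0+0+1+1+0+0+1+0+1 mod 2 = 1
Syndrome = 11101
Column 23 of H equals this syndrome → error at bit 23 (1-indexed).
Flip bit 23: 1111011100101011000101001100101 → 1111011100101011000101101100101
Extract data bits at positions {3,5,6,7,9,10,11,12,13,14,15,17,18,19,20,21,22,23,24,25,26,27,28,29,30,31}: 10110010101000101101100101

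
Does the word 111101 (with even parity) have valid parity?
Sum of all bits: 1+1+1+1+0+1 = 5; 5 mod 2 = 1. Result is 1 → parity error detected.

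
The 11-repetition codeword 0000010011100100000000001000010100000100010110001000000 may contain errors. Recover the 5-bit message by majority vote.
Split into 11-bit blocks and majority-vote each:
  block 1 = 00000100111: 4 ones, 7 zeros → 0
  block 2 = 00100000000: 1 ones, 10 zeros → 0
  block 3 = 00100001010: 3 ones, 8 zeros → 0
  block 4 = 00001000101: 3 ones, 8 zeros → 0
  block 5 = 10001000000: 2 ones, 9 zeros → 0
Decoded = 00000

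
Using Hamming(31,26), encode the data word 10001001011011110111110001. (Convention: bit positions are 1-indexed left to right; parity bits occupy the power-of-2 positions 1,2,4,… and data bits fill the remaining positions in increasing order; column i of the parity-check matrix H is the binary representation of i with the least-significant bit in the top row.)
Codeword c = d · G (mod 2), d = 10001001011011110111110001:
  c[0] = d·G[:,0] = (10001001011011110111110001)·(11011010101101010101010101) mod 2 = 1+0+0+0+1+0+0+0+0+0+1+0+0+1+0+1+0+1+0+1+0+1+0+0+0+1 mod 2 = 1
  c[1] = d·G[:,1] = (10001001011011110111110001)·(10110110011011001100110011) mod 2 = 1+0+0+0+0+0+0+0+0+1+1+0+1+1+0+0+0+1+0+0+1+1+0+0+0+1 mod 2 = 1
  c[2] = d·G[:,2] = (10001001011011110111110001)·(10000000000000000000000000) mod 2 = 1+0+0+0+0+0+0+0+0+0+0+0+0+0+0+0+0+0+0+0+0+0+0+0+0+0 mod 2 = 1
  c[3] = d·G[:,3] = (10001001011011110111110001)·(01110001111000111100001111) mod 2 = 0+0+0+0+0+0+0+1+0+1+1+0+0+0+1+1+0+1+0+0+0+0+0+0+0+1 mod 2 = 1
  c[4] = d·G[:,4] = (10001001011011110111110001)·(01000000000000000000000000) mod 2 = 0+0+0+0+0+0+0+0+0+0+0+0+0+0+0+0+0+0+0+0+0+0+0+0+0+0 mod 2 = 0
  c[5] = d·G[:,5] = (10001001011011110111110001)·(00100000000000000000000000) mod 2 = 0+0+0+0+0+0+0+0+0+0+0+0+0+0+0+0+0+0+0+0+0+0+0+0+0+0 mod 2 = 0
  c[6] = d·G[:,6] = (10001001011011110111110001)·(00010000000000000000000000) mod 2 = 0+0+0+0+0+0+0+0+0+0+0+0+0+0+0+0+0+0+0+0+0+0+0+0+0+0 mod 2 = 0
  c[7] = d·G[:,7] = (10001001011011110111110001)·(00001111111000000011111111) mod 2 = 0+0+0+0+1+0+0+1+0+1+1+0+0+0+0+0+0+0+1+1+1+1+0+0+0+1 mod 2 = 1
  c[8] = d·G[:,8] = (10001001011011110111110001)·(00001000000000000000000000) mod 2 = 0+0+0+0+1+0+0+0+0+0+0+0+0+0+0+0+0+0+0+0+0+0+0+0+0+0 mod 2 = 1
  c[9] = d·G[:,9] = (10001001011011110111110001)·(00000100000000000000000000) mod 2 = 0+0+0+0+0+0+0+0+0+0+0+0+0+0+0+0+0+0+0+0+0+0+0+0+0+0 mod 2 = 0
  c[10] = d·G[:,10] = (10001001011011110111110001)·(00000010000000000000000000) mod 2 = 0+0+0+0+0+0+0+0+0+0+0+0+0+0+0+0+0+0+0+0+0+0+0+0+0+0 mod 2 = 0
  c[11] = d·G[:,11] = (10001001011011110111110001)·(00000001000000000000000000) mod 2 = 0+0+0+0+0+0+0+1+0+0+0+0+0+0+0+0+0+0+0+0+0+0+0+0+0+0 mod 2 = 1
  c[12] = d·G[:,12] = (10001001011011110111110001)·(00000000100000000000000000) mod 2 = 0+0+0+0+0+0+0+0+0+0+0+0+0+0+0+0+0+0+0+0+0+0+0+0+0+0 mod 2 = 0
  c[13] = d·G[:,13] = (10001001011011110111110001)·(00000000010000000000000000) mod 2 = 0+0+0+0+0+0+0+0+0+1+0+0+0+0+0+0+0+0+0+0+0+0+0+0+0+0 mod 2 = 1
  c[14] = d·G[:,14] = (10001001011011110111110001)·(00000000001000000000000000) mod 2 = 0+0+0+0+0+0+0+0+0+0+1+0+0+0+0+0+0+0+0+0+0+0+0+0+0+0 mod 2 = 1
  c[15] = d·G[:,15] = (10001001011011110111110001)·(00000000000111111111111111) mod 2 = 0+0+0+0+0+0+0+0+0+0+0+0+1+1+1+1+0+1+1+1+1+1+0+0+0+1 mod 2 = 0
  c[16] = d·G[:,16] = (10001001011011110111110001)·(00000000000100000000000000) mod 2 = 0+0+0+0+0+0+0+0+0+0+0+0+0+0+0+0+0+0+0+0+0+0+0+0+0+0 mod 2 = 0
  c[17] = d·G[:,17] = (10001001011011110111110001)·(00000000000010000000000000) mod 2 = 0+0+0+0+0+0+0+0+0+0+0+0+1+0+0+0+0+0+0+0+0+0+0+0+0+0 mod 2 = 1
  c[18] = d·G[:,18] = (10001001011011110111110001)·(00000000000001000000000000) mod 2 = 0+0+0+0+0+0+0+0+0+0+0+0+0+1+0+0+0+0+0+0+0+0+0+0+0+0 mod 2 = 1
  c[19] = d·G[:,19] = (10001001011011110111110001)·(00000000000000100000000000) mod 2 = 0+0+0+0+0+0+0+0+0+0+0+0+0+0+1+0+0+0+0+0+0+0+0+0+0+0 mod 2 = 1
  c[20] = d·G[:,20] = (10001001011011110111110001)·(00000000000000010000000000) mod 2 = 0+0+0+0+0+0+0+0+0+0+0+0+0+0+0+1+0+0+0+0+0+0+0+0+0+0 mod 2 = 1
  c[21] = d·G[:,21] = (10001001011011110111110001)·(00000000000000001000000000) mod 2 = 0+0+0+0+0+0+0+0+0+0+0+0+0+0+0+0+0+0+0+0+0+0+0+0+0+0 mod 2 = 0
  c[22] = d·G[:,22] = (10001001011011110111110001)·(00000000000000000100000000) mod 2 = 0+0+0+0+0+0+0+0+0+0+0+0+0+0+0+0+0+1+0+0+0+0+0+0+0+0 mod 2 = 1
  c[23] = d·G[:,23] = (10001001011011110111110001)·(00000000000000000010000000) mod 2 = 0+0+0+0+0+0+0+0+0+0+0+0+0+0+0+0+0+0+1+0+0+0+0+0+0+0 mod 2 = 1
  c[24] = d·G[:,24] = (10001001011011110111110001)·(00000000000000000001000000) mod 2 = 0+0+0+0+0+0+0+0+0+0+0+0+0+0+0+0+0+0+0+1+0+0+0+0+0+0 mod 2 = 1
  c[25] = d·G[:,25] = (10001001011011110111110001)·(00000000000000000000100000) mod 2 = 0+0+0+0+0+0+0+0+0+0+0+0+0+0+0+0+0+0+0+0+1+0+0+0+0+0 mod 2 = 1
  c[26] = d·G[:,26] = (10001001011011110111110001)·(00000000000000000000010000) mod 2 = 0+0+0+0+0+0+0+0+0+0+0+0+0+0+0+0+0+0+0+0+0+1+0+0+0+0 mod 2 = 1
  c[27] = d·G[:,27] = (10001001011011110111110001)·(00000000000000000000001000) mod 2 = 0+0+0+0+0+0+0+0+0+0+0+0+0+0+0+0+0+0+0+0+0+0+0+0+0+0 mod 2 = 0
  c[28] = d·G[:,28] = (10001001011011110111110001)·(00000000000000000000000100) mod 2 = 0+0+0+0+0+0+0+0+0+0+0+0+0+0+0+0+0+0+0+0+0+0+0+0+0+0 mod 2 = 0
  c[29] = d·G[:,29] = (10001001011011110111110001)·(00000000000000000000000010) mod 2 = 0+0+0+0+0+0+0+0+0+0+0+0+0+0+0+0+0+0+0+0+0+0+0+0+0+0 mod 2 = 0
  c[30] = d·G[:,30] = (10001001011011110111110001)·(00000000000000000000000001) mod 2 = 0+0+0+0+0+0+0+0+0+0+0+0+0+0+0+0+0+0+0+0+0+0+0+0+0+1 mod 2 = 1
Codeword = 1111000110010110011110111110001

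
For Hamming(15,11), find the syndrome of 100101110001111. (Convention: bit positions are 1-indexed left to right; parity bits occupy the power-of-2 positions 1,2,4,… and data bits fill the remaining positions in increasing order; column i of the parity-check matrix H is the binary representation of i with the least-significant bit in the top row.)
Syndrome s = H · r^T (mod 2), r = 100101110001111:
  s[0] = (101010101010101)·(100101110001111) mod 2 = 1+0+0+0+0+0+1+0+0+0+0+0+1+0+1 mod 2 = 0
  s[1] = (011001100110011)·(100101110001111) mod 2 = 0+0+0+0+0+1+1+0+0+0+0+0+0+1+1 mod 2 = 0
  s[2] = (000111100001111)·(100101110001111) mod 2 = 0+0+0+1+0+1+1+0+0+0+0+1+1+1+1 mod 2 = 1
  s[3] = (000000011111111)·(100101110001111) mod 2 = 0+0+0+0+0+0+0+1+0+0+0+1+1+1+1 mod 2 = 1
Syndrome = 0011
Non-zero syndrome: error at position 12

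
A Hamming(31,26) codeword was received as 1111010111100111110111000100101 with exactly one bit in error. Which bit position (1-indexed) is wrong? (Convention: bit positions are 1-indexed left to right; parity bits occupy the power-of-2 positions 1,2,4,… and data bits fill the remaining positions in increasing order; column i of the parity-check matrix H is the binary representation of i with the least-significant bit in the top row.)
Syndrome s = H · r^T (mod 2), r = 1111010111100111110111000100101:
  s[0] = (1010101010101010101010101010101)·(1111010111100111110111000100101) mod 2 = 1+0+1+0+0+0+0+0+1+0+1+0+0+0+1+0+1+0+0+0+1+0+0+0+0+0+0+0+1+0+1 mod 2 = 1
  s[1] = (0110011001100110011001100110011)·(1111010111100111110111000100101) mod 2 = 0+1+1+0+0+1+0+0+0+1+1+0+0+1+1+0+0+1+0+0+0+1+0+0+0+1+0+0+0+0+1 mod 2 = 1
  s[2] = (0001111000011110000111100001111)·(1111010111100111110111000100101) mod 2 = 0+0+0+1+0+1+0+0+0+0+0+0+0+1+1+0+0+0+0+1+1+1+0+0+0+0+0+0+1+0+1 mod 2 = 1
  s[3] = (0000000111111110000000011111111)·(1111010111100111110111000100101) mod 2 = 0+0+0+0+0+0+0+1+1+1+1+0+0+1+1+0+0+0+0+0+0+0+0+0+0+1+0+0+1+0+1 mod 2 = 1
  s[4] = (0000000000000001111111111111111)·(1111010111100111110111000100101) mod 2 = 0+0+0+0+0+0+0+0+0+0+0+0+0+0+0+1+1+1+0+1+1+1+0+0+0+1+0+0+1+0+1 mod 2 = 1
Syndrome = 11111
Column i of H is the binary representation of i, so the syndrome is the binary index of the flipped bit.
Read s = 11111 with s[0] as LSB: 1·2^0 + 1·2^1 + 1·2^2 + 1·2^3 + 1·2^4 = 31.
Error is at bit position 31.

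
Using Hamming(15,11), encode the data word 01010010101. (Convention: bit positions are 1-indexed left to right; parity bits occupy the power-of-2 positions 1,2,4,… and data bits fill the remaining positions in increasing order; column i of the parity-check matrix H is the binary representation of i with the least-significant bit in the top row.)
Codeword c = d · G (mod 2), d = 01010010101:
  c[0] = d·G[:,0] = (01010010101)·(11011010101) mod 2 = 0+1+0+1+0+0+1+0+1+0+1 mod 2 = 1
  c[1] = d·G[:,1] = (01010010101)·(10110110011) mod 2 = 0+0+0+1+0+0+1+0+0+0+1 mod 2 = 1
  c[2] = d·G[:,2] = (01010010101)·(10000000000) mod 2 = 0+0+0+0+0+0+0+0+0+0+0 mod 2 = 0
  c[3] = d·G[:,3] = (01010010101)·(01110001111) mod 2 = 0+1+0+1+0+0+0+0+1+0+1 mod 2 = 0
  c[4] = d·G[:,4] = (01010010101)·(01000000000) mod 2 = 0+1+0+0+0+0+0+0+0+0+0 mod 2 = 1
  c[5] = d·G[:,5] = (01010010101)·(00100000000) mod 2 = 0+0+0+0+0+0+0+0+0+0+0 mod 2 = 0
  c[6] = d·G[:,6] = (01010010101)·(00010000000) mod 2 = 0+0+0+1+0+0+0+0+0+0+0 mod 2 = 1
  c[7] = d·G[:,7] = (01010010101)·(00001111111) mod 2 = 0+0+0+0+0+0+1+0+1+0+1 mod 2 = 1
  c[8] = d·G[:,8] = (01010010101)·(00001000000) mod 2 = 0+0+0+0+0+0+0+0+0+0+0 mod 2 = 0
  c[9] = d·G[:,9] = (01010010101)·(00000100000) mod 2 = 0+0+0+0+0+0+0+0+0+0+0 mod 2 = 0
  c[10] = d·G[:,10] = (01010010101)·(00000010000) mod 2 = 0+0+0+0+0+0+1+0+0+0+0 mod 2 = 1
  c[11] = d·G[:,11] = (01010010101)·(00000001000) mod 2 = 0+0+0+0+0+0+0+0+0+0+0 mod 2 = 0
  c[12] = d·G[:,12] = (01010010101)·(00000000100) mod 2 = 0+0+0+0+0+0+0+0+1+0+0 mod 2 = 1
  c[13] = d·G[:,13] = (01010010101)·(00000000010) mod 2 = 0+0+0+0+0+0+0+0+0+0+0 mod 2 = 0
  c[14] = d·G[:,14] = (01010010101)·(00000000001) mod 2 = 0+0+0+0+0+0+0+0+0+0+1 mod 2 = 1
Codeword = 110010110010101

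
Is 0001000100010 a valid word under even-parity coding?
Sum of all bits: 0+0+0+1+0+0+0+1+0+0+0+1+0 = 3; 3 mod 2 = 1. Result is 1 → parity error detected.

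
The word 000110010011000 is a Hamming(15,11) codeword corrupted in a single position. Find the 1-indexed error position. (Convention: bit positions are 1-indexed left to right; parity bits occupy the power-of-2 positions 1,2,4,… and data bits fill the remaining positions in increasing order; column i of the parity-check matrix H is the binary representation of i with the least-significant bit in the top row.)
Syndrome s = H · r^T (mod 2), r = 000110010011000:
  s[0] = (101010101010101)·(000110010011000) mod 2 = 0+0+0+0+1+0+0+0+0+0+1+0+0+0+0 mod 2 = 0
  s[1] = (011001100110011)·(000110010011000) mod 2 = 0+0+0+0+0+0+0+0+0+0+1+0+0+0+0 mod 2 = 1
  s[2] = (000111100001111)·(000110010011000) mod 2 = 0+0+0+1+1+0+0+0+0+0+0+1+0+0+0 mod 2 = 1
  s[3] = (000000011111111)·(000110010011000) mod 2 = 0+0+0+0+0+0+0+1+0+0+1+1+0+0+0 mod 2 = 1
Syndrome = 0111
Column i of H is the binary representation of i, so the syndrome is the binary index of the flipped bit.
Read s = 0111 with s[0] as LSB: 0·2^0 + 1·2^1 + 1·2^2 + 1·2^3 = 14.
Error is at bit position 14.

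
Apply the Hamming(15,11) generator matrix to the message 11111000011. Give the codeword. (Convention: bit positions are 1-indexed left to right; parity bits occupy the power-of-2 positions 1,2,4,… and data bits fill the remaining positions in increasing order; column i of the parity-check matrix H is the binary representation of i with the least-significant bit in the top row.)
Codeword c = d · G (mod 2), d = 11111000011:
  c[0] = d·G[:,0] = (11111000011)·(11011010101) mod 2 = 1+1+0+1+1+0+0+0+0+0+1 mod 2 = 1
  c[1] = d·G[:,1] = (11111000011)·(10110110011) mod 2 = 1+0+1+1+0+0+0+0+0+1+1 mod 2 = 1
  c[2] = d·G[:,2] = (11111000011)·(10000000000) mod 2 = 1+0+0+0+0+0+0+0+0+0+0 mod 2 = 1
  c[3] = d·G[:,3] = (11111000011)·(01110001111) mod 2 = 0+1+1+1+0+0+0+0+0+1+1 mod 2 = 1
  c[4] = d·G[:,4] = (11111000011)·(01000000000) mod 2 = 0+1+0+0+0+0+0+0+0+0+0 mod 2 = 1
  c[5] = d·G[:,5] = (11111000011)·(00100000000) mod 2 = 0+0+1+0+0+0+0+0+0+0+0 mod 2 = 1
  c[6] = d·G[:,6] = (11111000011)·(00010000000) mod 2 = 0+0+0+1+0+0+0+0+0+0+0 mod 2 = 1
  c[7] = d·G[:,7] = (11111000011)·(00001111111) mod 2 = 0+0+0+0+1+0+0+0+0+1+1 mod 2 = 1
  c[8] = d·G[:,8] = (11111000011)·(00001000000) mod 2 = 0+0+0+0+1+0+0+0+0+0+0 mod 2 = 1
  c[9] = d·G[:,9] = (11111000011)·(00000100000) mod 2 = 0+0+0+0+0+0+0+0+0+0+0 mod 2 = 0
  c[10] = d·G[:,10] = (11111000011)·(00000010000) mod 2 = 0+0+0+0+0+0+0+0+0+0+0 mod 2 = 0
  c[11] = d·G[:,11] = (11111000011)·(00000001000) mod 2 = 0+0+0+0+0+0+0+0+0+0+0 mod 2 = 0
  c[12] = d·G[:,12] = (11111000011)·(00000000100) mod 2 = 0+0+0+0+0+0+0+0+0+0+0 mod 2 = 0
  c[13] = d·G[:,13] = (11111000011)·(00000000010) mod 2 = 0+0+0+0+0+0+0+0+0+1+0 mod 2 = 1
  c[14] = d·G[:,14] = (11111000011)·(00000000001) mod 2 = 0+0+0+0+0+0+0+0+0+0+1 mod 2 = 1
Codeword = 111111111000011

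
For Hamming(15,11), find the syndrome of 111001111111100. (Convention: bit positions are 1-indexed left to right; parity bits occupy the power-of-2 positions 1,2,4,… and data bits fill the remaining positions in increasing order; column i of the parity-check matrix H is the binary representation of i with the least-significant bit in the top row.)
Syndrome s = H · r^T (mod 2), r = 111001111111100:
  s[0] = (101010101010101)·(111001111111100) mod 2 = 1+0+1+0+0+0+1+0+1+0+1+0+1+0+0 mod 2 = 0
  s[1] = (011001100110011)·(111001111111100) mod 2 = 0+1+1+0+0+1+1+0+0+1+1+0+0+0+0 mod 2 = 0
  s[2] = (000111100001111)·(111001111111100) mod 2 = 0+0+0+0+0+1+1+0+0+0+0+1+1+0+0 mod 2 = 0
  s[3] = (000000011111111)·(111001111111100) mod 2 = 0+0+0+0+0+0+0+1+1+1+1+1+1+0+0 mod 2 = 0
Syndrome = 0000
s = 0: no error detected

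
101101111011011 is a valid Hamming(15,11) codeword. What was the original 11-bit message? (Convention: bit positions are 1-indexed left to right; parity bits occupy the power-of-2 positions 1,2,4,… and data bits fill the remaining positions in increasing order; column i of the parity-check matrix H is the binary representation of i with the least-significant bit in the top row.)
Parity bits occupy power-of-2 positions; data bits are at positions {3,5,6,7,9,10,11,12,13,14,15} (1-indexed).
Extract: c[3]=1 c[5]=0 c[6]=1 c[7]=1 c[9]=1 c[10]=0 c[11]=1 c[12]=1 c[13]=0 c[14]=1 c[15]=1
Data = 10111011011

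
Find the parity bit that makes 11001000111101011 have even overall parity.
Sum of data bits: 1+1+0+0+1+0+0+0+1+1+1+1+0+1+0+1+1 = 10.
10 mod 2 = 0, so parity bit = 0.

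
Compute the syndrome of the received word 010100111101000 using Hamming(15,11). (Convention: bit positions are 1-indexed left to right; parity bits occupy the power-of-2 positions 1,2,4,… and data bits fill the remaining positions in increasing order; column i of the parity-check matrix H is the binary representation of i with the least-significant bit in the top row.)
Syndrome s = H · r^T (mod 2), r = 010100111101000:
  s[0] = (101010101010101)·(010100111101000) mod 2 = 0+0+0+0+0+0+1+0+1+0+0+0+0+0+0 mod 2 = 0
  s[1] = (011001100110011)·(010100111101000) mod 2 = 0+1+0+0+0+0+1+0+0+1+0+0+0+0+0 mod 2 = 1
  s[2] = (000111100001111)·(010100111101000) mod 2 = 0+0+0+1+0+0+1+0+0+0+0+1+0+0+0 mod 2 = 1
  s[3] = (000000011111111)·(010100111101000) mod 2 = 0+0+0+0+0+0+0+1+1+1+0+1+0+0+0 mod 2 = 0
Syndrome = 0110
Non-zero syndrome: error at position 6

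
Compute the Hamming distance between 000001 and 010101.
XOR = 010100, count of 1s = 2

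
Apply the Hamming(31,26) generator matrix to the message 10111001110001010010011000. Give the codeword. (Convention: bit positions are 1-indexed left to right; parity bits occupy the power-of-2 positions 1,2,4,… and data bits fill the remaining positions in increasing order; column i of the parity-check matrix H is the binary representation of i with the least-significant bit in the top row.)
Codeword c = d · G (mod 2), d = 10111001110001010010011000:
  c[0] = d·G[:,0] = (10111001110001010010011000)·(11011010101101010101010101) mod 2 = 1+0+0+1+1+0+0+0+1+0+0+0+0+1+0+1+0+0+0+0+0+1+0+0+0+0 mod 2 = 1
  c[1] = d·G[:,1] = (10111001110001010010011000)·(10110110011011001100110011) mod 2 = 1+0+1+1+0+0+0+0+0+1+0+0+0+1+0+0+0+0+0+0+0+1+0+0+0+0 mod 2 = 0
  c[2] = d·G[:,2] = (10111001110001010010011000)·(10000000000000000000000000) mod 2 = 1+0+0+0+0+0+0+0+0+0+0+0+0+0+0+0+0+0+0+0+0+0+0+0+0+0 mod 2 = 1
  c[3] = d·G[:,3] = (10111001110001010010011000)·(01110001111000111100001111) mod 2 = 0+0+1+1+0+0+0+1+1+1+0+0+0+0+0+1+0+0+0+0+0+0+1+0+0+0 mod 2 = 1
  c[4] = d·G[:,4] = (10111001110001010010011000)·(01000000000000000000000000) mod 2 = 0+0+0+0+0+0+0+0+0+0+0+0+0+0+0+0+0+0+0+0+0+0+0+0+0+0 mod 2 = 0
  c[5] = d·G[:,5] = (10111001110001010010011000)·(00100000000000000000000000) mod 2 = 0+0+1+0+0+0+0+0+0+0+0+0+0+0+0+0+0+0+0+0+0+0+0+0+0+0 mod 2 = 1
  c[6] = d·G[:,6] = (10111001110001010010011000)·(00010000000000000000000000) mod 2 = 0+0+0+1+0+0+0+0+0+0+0+0+0+0+0+0+0+0+0+0+0+0+0+0+0+0 mod 2 = 1
  c[7] = d·G[:,7] = (10111001110001010010011000)·(00001111111000000011111111) mod 2 = 0+0+0+0+1+0+0+1+1+1+0+0+0+0+0+0+0+0+1+0+0+1+1+0+0+0 mod 2 = 1
  c[8] = d·G[:,8] = (10111001110001010010011000)·(00001000000000000000000000) mod 2 = 0+0+0+0+1+0+0+0+0+0+0+0+0+0+0+0+0+0+0+0+0+0+0+0+0+0 mod 2 = 1
  c[9] = d·G[:,9] = (10111001110001010010011000)·(00000100000000000000000000) mod 2 = 0+0+0+0+0+0+0+0+0+0+0+0+0+0+0+0+0+0+0+0+0+0+0+0+0+0 mod 2 = 0
  c[10] = d·G[:,10] = (10111001110001010010011000)·(00000010000000000000000000) mod 2 = 0+0+0+0+0+0+0+0+0+0+0+0+0+0+0+0+0+0+0+0+0+0+0+0+0+0 mod 2 = 0
  c[11] = d·G[:,11] = (10111001110001010010011000)·(00000001000000000000000000) mod 2 = 0+0+0+0+0+0+0+1+0+0+0+0+0+0+0+0+0+0+0+0+0+0+0+0+0+0 mod 2 = 1
  c[12] = d·G[:,12] = (10111001110001010010011000)·(00000000100000000000000000) mod 2 = 0+0+0+0+0+0+0+0+1+0+0+0+0+0+0+0+0+0+0+0+0+0+0+0+0+0 mod 2 = 1
  c[13] = d·G[:,13] = (10111001110001010010011000)·(00000000010000000000000000) mod 2 = 0+0+0+0+0+0+0+0+0+1+0+0+0+0+0+0+0+0+0+0+0+0+0+0+0+0 mod 2 = 1
  c[14] = d·G[:,14] = (10111001110001010010011000)·(00000000001000000000000000) mod 2 = 0+0+0+0+0+0+0+0+0+0+0+0+0+0+0+0+0+0+0+0+0+0+0+0+0+0 mod 2 = 0
  c[15] = d·G[:,15] = (10111001110001010010011000)·(00000000000111111111111111) mod 2 = 0+0+0+0+0+0+0+0+0+0+0+0+0+1+0+1+0+0+1+0+0+1+1+0+0+0 mod 2 = 1
  c[16] = d·G[:,16] = (10111001110001010010011000)·(00000000000100000000000000) mod 2 = 0+0+0+0+0+0+0+0+0+0+0+0+0+0+0+0+0+0+0+0+0+0+0+0+0+0 mod 2 = 0
  c[17] = d·G[:,17] = (10111001110001010010011000)·(00000000000010000000000000) mod 2 = 0+0+0+0+0+0+0+0+0+0+0+0+0+0+0+0+0+0+0+0+0+0+0+0+0+0 mod 2 = 0
  c[18] = d·G[:,18] = (10111001110001010010011000)·(00000000000001000000000000) mod 2 = 0+0+0+0+0+0+0+0+0+0+0+0+0+1+0+0+0+0+0+0+0+0+0+0+0+0 mod 2 = 1
  c[19] = d·G[:,19] = (10111001110001010010011000)·(00000000000000100000000000) mod 2 = 0+0+0+0+0+0+0+0+0+0+0+0+0+0+0+0+0+0+0+0+0+0+0+0+0+0 mod 2 = 0
  c[20] = d·G[:,20] = (10111001110001010010011000)·(00000000000000010000000000) mod 2 = 0+0+0+0+0+0+0+0+0+0+0+0+0+0+0+1+0+0+0+0+0+0+0+0+0+0 mod 2 = 1
  c[21] = d·G[:,21] = (10111001110001010010011000)·(00000000000000001000000000) mod 2 = 0+0+0+0+0+0+0+0+0+0+0+0+0+0+0+0+0+0+0+0+0+0+0+0+0+0 mod 2 = 0
  c[22] = d·G[:,22] = (10111001110001010010011000)·(00000000000000000100000000) mod 2 = 0+0+0+0+0+0+0+0+0+0+0+0+0+0+0+0+0+0+0+0+0+0+0+0+0+0 mod 2 = 0
  c[23] = d·G[:,23] = (10111001110001010010011000)·(00000000000000000010000000) mod 2 = 0+0+0+0+0+0+0+0+0+0+0+0+0+0+0+0+0+0+1+0+0+0+0+0+0+0 mod 2 = 1
  c[24] = d·G[:,24] = (10111001110001010010011000)·(00000000000000000001000000) mod 2 = 0+0+0+0+0+0+0+0+0+0+0+0+0+0+0+0+0+0+0+0+0+0+0+0+0+0 mod 2 = 0
  c[25] = d·G[:,25] = (10111001110001010010011000)·(00000000000000000000100000) mod 2 = 0+0+0+0+0+0+0+0+0+0+0+0+0+0+0+0+0+0+0+0+0+0+0+0+0+0 mod 2 = 0
  c[26] = d·G[:,26] = (10111001110001010010011000)·(00000000000000000000010000) mod 2 = 0+0+0+0+0+0+0+0+0+0+0+0+0+0+0+0+0+0+0+0+0+1+0+0+0+0 mod 2 = 1
  c[27] = d·G[:,27] = (10111001110001010010011000)·(00000000000000000000001000) mod 2 = 0+0+0+0+0+0+0+0+0+0+0+0+0+0+0+0+0+0+0+0+0+0+1+0+0+0 mod 2 = 1
  c[28] = d·G[:,28] = (10111001110001010010011000)·(00000000000000000000000100) mod 2 = 0+0+0+0+0+0+0+0+0+0+0+0+0+0+0+0+0+0+0+0+0+0+0+0+0+0 mod 2 = 0
  c[29] = d·G[:,29] = (10111001110001010010011000)·(00000000000000000000000010) mod 2 = 0+0+0+0+0+0+0+0+0+0+0+0+0+0+0+0+0+0+0+0+0+0+0+0+0+0 mod 2 = 0
  c[30] = d·G[:,30] = (10111001110001010010011000)·(00000000000000000000000001) mod 2 = 0+0+0+0+0+0+0+0+0+0+0+0+0+0+0+0+0+0+0+0+0+0+0+0+0+0 mod 2 = 0
Codeword = 1011011110011101001010010011000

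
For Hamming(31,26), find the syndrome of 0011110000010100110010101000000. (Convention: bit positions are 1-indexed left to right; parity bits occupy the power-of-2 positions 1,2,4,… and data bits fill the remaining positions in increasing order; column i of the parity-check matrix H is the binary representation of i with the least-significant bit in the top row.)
Syndrome s = H · r^T (mod 2), r = 0011110000010100110010101000000:
  s[0] = (1010101010101010101010101010101)·(0011110000010100110010101000000) mod 2 = 0+0+1+0+1+0+0+0+0+0+0+0+0+0+0+0+1+0+0+0+1+0+1+0+1+0+0+0+0+0+0 mod 2 = 0
  s[1] = (0110011001100110011001100110011)·(0011110000010100110010101000000) mod 2 = 0+0+1+0+0+1+0+0+0+0+0+0+0+1+0+0+0+1+0+0+0+0+1+0+0+0+0+0+0+0+0 mod 2 = 1
  s[2] = (0001111000011110000111100001111)·(0011110000010100110010101000000) mod 2 = 0+0+0+1+1+1+0+0+0+0+0+1+0+1+0+0+0+0+0+0+1+0+1+0+0+0+0+0+0+0+0 mod 2 = 1
  s[3] = (0000000111111110000000011111111)·(0011110000010100110010101000000) mod 2 = 0+0+0+0+0+0+0+0+0+0+0+1+0+1+0+0+0+0+0+0+0+0+0+0+1+0+0+0+0+0+0 mod 2 = 1
  s[4] = (0000000000000001111111111111111)·(0011110000010100110010101000000) mod 2 = 0+0+0+0+0+0+0+0+0+0+0+0+0+0+0+0+1+1+0+0+1+0+1+0+1+0+0+0+0+0+0 mod 2 = 1
Syndrome = 01111
Non-zero syndrome: error at position 30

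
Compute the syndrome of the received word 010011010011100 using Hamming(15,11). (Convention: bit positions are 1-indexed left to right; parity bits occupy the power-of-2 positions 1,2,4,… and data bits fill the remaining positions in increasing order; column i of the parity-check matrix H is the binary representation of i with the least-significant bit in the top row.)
Syndrome s = H · r^T (mod 2), r = 010011010011100:
  s[0] = (101010101010101)·(010011010011100) mod 2 = 0+0+0+0+1+0+0+0+0+0+1+0+1+0+0 mod 2 = 1
  s[1] = (011001100110011)·(010011010011100) mod 2 = 0+1+0+0+0+1+0+0+0+0+1+0+0+0+0 mod 2 = 1
  s[2] = (000111100001111)·(010011010011100) mod 2 = 0+0+0+0+1+1+0+0+0+0+0+1+1+0+0 mod 2 = 0
  s[3] = (000000011111111)·(010011010011100) mod 2 = 0+0+0+0+0+0+0+1+0+0+1+1+1+0+0 mod 2 = 0
Syndrome = 1100
Non-zero syndrome: error at position 3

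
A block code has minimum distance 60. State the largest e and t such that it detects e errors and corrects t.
(a) Detection requires d_min ≥ e+1, so e ≤ d_min − 1 = 59.
(b) Correction requires d_min ≥ 2t+1, so t ≤ ⌊(d_min − 1)/2⌋ = ⌊59/2⌋ = 29.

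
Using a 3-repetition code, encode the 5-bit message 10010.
Repeat each bit 3× and concatenate:
1→111  0→000  0→000  1→111  0→000
Codeword = 111000000111000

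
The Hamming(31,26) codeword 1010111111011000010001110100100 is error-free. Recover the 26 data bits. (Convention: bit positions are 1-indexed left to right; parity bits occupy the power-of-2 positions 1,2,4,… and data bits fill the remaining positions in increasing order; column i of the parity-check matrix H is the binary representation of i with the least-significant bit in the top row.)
Parity bits occupy power-of-2 positions; data bits are at positions {3,5,6,7,9,10,11,12,13,14,15,17,18,19,20,21,22,23,24,25,26,27,28,29,30,31} (1-indexed).
Extract: c[3]=1 c[5]=1 c[6]=1 c[7]=1 c[9]=1 c[10]=1 c[11]=0 c[12]=1 c[13]=1 c[14]=0 c[15]=0 c[17]=0 c[18]=1 c[19]=0 c[20]=0 c[21]=0 c[22]=1 c[23]=1 c[24]=1 c[25]=0 c[26]=1 c[27]=0 c[28]=0 c[29]=1 c[30]=0 c[31]=0
Data = 11111101100010001110100100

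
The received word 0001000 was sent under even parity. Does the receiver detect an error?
Sum of received bits: 0+0+0+1+0+0+0 = 1; 1 mod 2 = 1. Result is 1 ≠ 0 → error detected.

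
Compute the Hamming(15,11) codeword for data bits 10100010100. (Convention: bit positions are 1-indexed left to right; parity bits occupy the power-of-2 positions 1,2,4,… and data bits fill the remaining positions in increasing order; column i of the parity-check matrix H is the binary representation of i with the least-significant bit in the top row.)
Codeword c = d · G (mod 2), d = 10100010100:
  c[0] = d·G[:,0] = (10100010100)·(11011010101) mod 2 = 1+0+0+0+0+0+1+0+1+0+0 mod 2 = 1
  c[1] = d·G[:,1] = (10100010100)·(10110110011) mod 2 = 1+0+1+0+0+0+1+0+0+0+0 mod 2 = 1
  c[2] = d·G[:,2] = (10100010100)·(10000000000) mod 2 = 1+0+0+0+0+0+0+0+0+0+0 mod 2 = 1
  c[3] = d·G[:,3] = (10100010100)·(01110001111) mod 2 = 0+0+1+0+0+0+0+0+1+0+0 mod 2 = 0
  c[4] = d·G[:,4] = (10100010100)·(01000000000) mod 2 = 0+0+0+0+0+0+0+0+0+0+0 mod 2 = 0
  c[5] = d·G[:,5] = (10100010100)·(00100000000) mod 2 = 0+0+1+0+0+0+0+0+0+0+0 mod 2 = 1
  c[6] = d·G[:,6] = (10100010100)·(00010000000) mod 2 = 0+0+0+0+0+0+0+0+0+0+0 mod 2 = 0
  c[7] = d·G[:,7] = (10100010100)·(00001111111) mod 2 = 0+0+0+0+0+0+1+0+1+0+0 mod 2 = 0
  c[8] = d·G[:,8] = (10100010100)·(00001000000) mod 2 = 0+0+0+0+0+0+0+0+0+0+0 mod 2 = 0
  c[9] = d·G[:,9] = (10100010100)·(00000100000) mod 2 = 0+0+0+0+0+0+0+0+0+0+0 mod 2 = 0
  c[10] = d·G[:,10] = (10100010100)·(00000010000) mod 2 = 0+0+0+0+0+0+1+0+0+0+0 mod 2 = 1
  c[11] = d·G[:,11] = (10100010100)·(00000001000) mod 2 = 0+0+0+0+0+0+0+0+0+0+0 mod 2 = 0
  c[12] = d·G[:,12] = (10100010100)·(00000000100) mod 2 = 0+0+0+0+0+0+0+0+1+0+0 mod 2 = 1
  c[13] = d·G[:,13] = (10100010100)·(00000000010) mod 2 = 0+0+0+0+0+0+0+0+0+0+0 mod 2 = 0
  c[14] = d·G[:,14] = (10100010100)·(00000000001) mod 2 = 0+0+0+0+0+0+0+0+0+0+0 mod 2 = 0
Codeword = 111001000010100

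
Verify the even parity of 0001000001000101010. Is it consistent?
Sum of all bits: 0+0+0+1+0+0+0+0+0+1+0+0+0+1+0+1+0+1+0 = 5; 5 mod 2 = 1. Result is 1 → parity error detected.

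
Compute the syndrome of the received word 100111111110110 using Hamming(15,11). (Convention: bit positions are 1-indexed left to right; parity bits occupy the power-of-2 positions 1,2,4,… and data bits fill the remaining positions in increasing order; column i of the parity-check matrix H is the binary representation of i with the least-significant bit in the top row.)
Syndrome s = H · r^T (mod 2), r = 100111111110110:
  s[0] = (101010101010101)·(100111111110110) mod 2 = 1+0+0+0+1+0+1+0+1+0+1+0+1+0+0 mod 2 = 0
  s[1] = (011001100110011)·(100111111110110) mod 2 = 0+0+0+0+0+1+1+0+0+1+1+0+0+1+0 mod 2 = 1
  s[2] = (000111100001111)·(100111111110110) mod 2 = 0+0+0+1+1+1+1+0+0+0+0+0+1+1+0 mod 2 = 0
  s[3] = (000000011111111)·(100111111110110) mod 2 = 0+0+0+0+0+0+0+1+1+1+1+0+1+1+0 mod 2 = 0
Syndrome = 0100
Non-zero syndrome: error at position 2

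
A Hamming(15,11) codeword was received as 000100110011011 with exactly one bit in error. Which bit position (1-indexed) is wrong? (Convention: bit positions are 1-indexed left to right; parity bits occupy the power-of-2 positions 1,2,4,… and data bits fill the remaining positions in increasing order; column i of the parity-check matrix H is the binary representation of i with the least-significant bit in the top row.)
Syndrome s = H · r^T (mod 2), r = 000100110011011:
  s[0] = (101010101010101)·(000100110011011) mod 2 = 0+0+0+0+0+0+1+0+0+0+1+0+0+0+1 mod 2 = 1
  s[1] = (011001100110011)·(000100110011011) mod 2 = 0+0+0+0+0+0+1+0+0+0+1+0+0+1+1 mod 2 = 0
  s[2] = (000111100001111)·(000100110011011) mod 2 = 0+0+0+1+0+0+1+0+0+0+0+1+0+1+1 mod 2 = 1
  s[3] = (000000011111111)·(000100110011011) mod 2 = 0+0+0+0+0+0+0+1+0+0+1+1+0+1+1 mod 2 = 1
Syndrome = 1011
Column i of H is the binary representation of i, so the syndrome is the binary index of the flipped bit.
Read s = 1011 with s[0] as LSB: 1·2^0 + 0·2^1 + 1·2^2 + 1·2^3 = 13.
Error is at bit position 13.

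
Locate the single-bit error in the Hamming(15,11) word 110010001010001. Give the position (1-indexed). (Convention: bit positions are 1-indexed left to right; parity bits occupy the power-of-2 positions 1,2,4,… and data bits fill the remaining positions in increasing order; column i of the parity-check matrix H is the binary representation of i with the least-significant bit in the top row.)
Syndrome s = H · r^T (mod 2), r = 110010001010001:
  s[0] = (101010101010101)·(110010001010001) mod 2 = 1+0+0+0+1+0+0+0+1+0+1+0+0+0+1 mod 2 = 1
  s[1] = (011001100110011)·(110010001010001) mod 2 = 0+1+0+0+0+0+0+0+0+0+1+0+0+0+1 mod 2 = 1
  s[2] = (000111100001111)·(110010001010001) mod 2 = 0+0+0+0+1+0+0+0+0+0+0+0+0+0+1 mod 2 = 0
  s[3] = (000000011111111)·(110010001010001) mod 2 = 0+0+0+0+0+0+0+0+1+0+1+0+0+0+1 mod 2 = 1
Syndrome = 1101
Column i of H is the binary representation of i, so the syndrome is the binary index of the flipped bit.
Read s = 1101 with s[0] as LSB: 1·2^0 + 1·2^1 + 0·2^2 + 1·2^3 = 11.
Error is at bit position 11.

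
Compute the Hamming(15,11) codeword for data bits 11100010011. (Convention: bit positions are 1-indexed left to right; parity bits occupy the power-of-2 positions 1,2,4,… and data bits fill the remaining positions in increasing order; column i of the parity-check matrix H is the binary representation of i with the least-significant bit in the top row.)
Codeword c = d · G (mod 2), d = 11100010011:
  c[0] = d·G[:,0] = (11100010011)·(11011010101) mod 2 = 1+1+0+0+0+0+1+0+0+0+1 mod 2 = 0
  c[1] = d·G[:,1] = (11100010011)·(10110110011) mod 2 = 1+0+1+0+0+0+1+0+0+1+1 mod 2 = 1
  c[2] = d·G[:,2] = (11100010011)·(10000000000) mod 2 = 1+0+0+0+0+0+0+0+0+0+0 mod 2 = 1
  c[3] = d·G[:,3] = (11100010011)·(01110001111) mod 2 = 0+1+1+0+0+0+0+0+0+1+1 mod 2 = 0
  c[4] = d·G[:,4] = (11100010011)·(01000000000) mod 2 = 0+1+0+0+0+0+0+0+0+0+0 mod 2 = 1
  c[5] = d·G[:,5] = (11100010011)·(00100000000) mod 2 = 0+0+1+0+0+0+0+0+0+0+0 mod 2 = 1
  c[6] = d·G[:,6] = (11100010011)·(00010000000) mod 2 = 0+0+0+0+0+0+0+0+0+0+0 mod 2 = 0
  c[7] = d·G[:,7] = (11100010011)·(00001111111) mod 2 = 0+0+0+0+0+0+1+0+0+1+1 mod 2 = 1
  c[8] = d·G[:,8] = (11100010011)·(00001000000) mod 2 = 0+0+0+0+0+0+0+0+0+0+0 mod 2 = 0
  c[9] = d·G[:,9] = (11100010011)·(00000100000) mod 2 = 0+0+0+0+0+0+0+0+0+0+0 mod 2 = 0
  c[10] = d·G[:,10] = (11100010011)·(00000010000) mod 2 = 0+0+0+0+0+0+1+0+0+0+0 mod 2 = 1
  c[11] = d·G[:,11] = (11100010011)·(00000001000) mod 2 = 0+0+0+0+0+0+0+0+0+0+0 mod 2 = 0
  c[12] = d·G[:,12] = (11100010011)·(00000000100) mod 2 = 0+0+0+0+0+0+0+0+0+0+0 mod 2 = 0
  c[13] = d·G[:,13] = (11100010011)·(00000000010) mod 2 = 0+0+0+0+0+0+0+0+0+1+0 mod 2 = 1
  c[14] = d·G[:,14] = (11100010011)·(00000000001) mod 2 = 0+0+0+0+0+0+0+0+0+0+1 mod 2 = 1
Codeword = 011011010010011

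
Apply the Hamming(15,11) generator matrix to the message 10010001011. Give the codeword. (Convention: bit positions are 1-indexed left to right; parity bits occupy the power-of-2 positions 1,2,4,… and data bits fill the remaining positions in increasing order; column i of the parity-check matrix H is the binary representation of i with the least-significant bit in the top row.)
Codeword c = d · G (mod 2), d = 10010001011:
  c[0] = d·G[:,0] = (10010001011)·(11011010101) mod 2 = 1+0+0+1+0+0+0+0+0+0+1 mod 2 = 1
  c[1] = d·G[:,1] = (10010001011)·(10110110011) mod 2 = 1+0+0+1+0+0+0+0+0+1+1 mod 2 = 0
  c[2] = d·G[:,2] = (10010001011)·(10000000000) mod 2 = 1+0+0+0+0+0+0+0+0+0+0 mod 2 = 1
  c[3] = d·G[:,3] = (10010001011)·(01110001111) mod 2 = 0+0+0+1+0+0+0+1+0+1+1 mod 2 = 0
  c[4] = d·G[:,4] = (10010001011)·(01000000000) mod 2 = 0+0+0+0+0+0+0+0+0+0+0 mod 2 = 0
  c[5] = d·G[:,5] = (10010001011)·(00100000000) mod 2 = 0+0+0+0+0+0+0+0+0+0+0 mod 2 = 0
  c[6] = d·G[:,6] = (10010001011)·(00010000000) mod 2 = 0+0+0+1+0+0+0+0+0+0+0 mod 2 = 1
  c[7] = d·G[:,7] = (10010001011)·(00001111111) mod 2 = 0+0+0+0+0+0+0+1+0+1+1 mod 2 = 1
  c[8] = d·G[:,8] = (10010001011)·(00001000000) mod 2 = 0+0+0+0+0+0+0+0+0+0+0 mod 2 = 0
  c[9] = d·G[:,9] = (10010001011)·(00000100000) mod 2 = 0+0+0+0+0+0+0+0+0+0+0 mod 2 = 0
  c[10] = d·G[:,10] = (10010001011)·(00000010000) mod 2 = 0+0+0+0+0+0+0+0+0+0+0 mod 2 = 0
  c[11] = d·G[:,11] = (10010001011)·(00000001000) mod 2 = 0+0+0+0+0+0+0+1+0+0+0 mod 2 = 1
  c[12] = d·G[:,12] = (10010001011)·(00000000100) mod 2 = 0+0+0+0+0+0+0+0+0+0+0 mod 2 = 0
  c[13] = d·G[:,13] = (10010001011)·(00000000010) mod 2 = 0+0+0+0+0+0+0+0+0+1+0 mod 2 = 1
  c[14] = d·G[:,14] = (10010001011)·(00000000001) mod 2 = 0+0+0+0+0+0+0+0+0+0+1 mod 2 = 1
Codeword = 101000110001011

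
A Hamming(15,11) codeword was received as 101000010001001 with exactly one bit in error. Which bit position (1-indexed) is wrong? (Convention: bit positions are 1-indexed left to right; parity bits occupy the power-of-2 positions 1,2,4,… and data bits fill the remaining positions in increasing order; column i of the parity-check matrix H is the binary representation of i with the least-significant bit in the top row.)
Syndrome s = H · r^T (mod 2), r = 101000010001001:
  s[0] = (101010101010101)·(101000010001001) mod 2 = 1+0+1+0+0+0+0+0+0+0+0+0+0+0+1 mod 2 = 1
  s[1] = (011001100110011)·(101000010001001) mod 2 = 0+0+1+0+0+0+0+0+0+0+0+0+0+0+1 mod 2 = 0
  s[2] = (000111100001111)·(101000010001001) mod 2 = 0+0+0+0+0+0+0+0+0+0+0+1+0+0+1 mod 2 = 0
  s[3] = (000000011111111)·(101000010001001) mod 2 = 0+0+0+0+0+0+0+1+0+0+0+1+0+0+1 mod 2 = 1
Syndrome = 1001
Column i of H is the binary representation of i, so the syndrome is the binary index of the flipped bit.
Read s = 1001 with s[0] as LSB: 1·2^0 + 0·2^1 + 0·2^2 + 1·2^3 = 9.
Error is at bit position 9.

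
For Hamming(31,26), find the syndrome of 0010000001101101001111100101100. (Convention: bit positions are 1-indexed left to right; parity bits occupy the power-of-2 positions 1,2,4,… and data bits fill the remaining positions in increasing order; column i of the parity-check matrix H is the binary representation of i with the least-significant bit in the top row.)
Syndrome s = H · r^T (mod 2), r = 0010000001101101001111100101100:
  s[0] = (1010101010101010101010101010101)·(0010000001101101001111100101100) mod 2 = 0+0+1+0+0+0+0+0+0+0+1+0+1+0+0+0+0+0+1+0+1+0+1+0+0+0+0+0+1+0+0 mod 2 = 1
  s[1] = (0110011001100110011001100110011)·(0010000001101101001111100101100) mod 2 = 0+0+1+0+0+0+0+0+0+1+1+0+0+1+0+0+0+0+1+0+0+1+1+0+0+1+0+0+0+0+0 mod 2 = 0
  s[2] = (0001111000011110000111100001111)·(0010000001101101001111100101100) mod 2 = 0+0+0+0+0+0+0+0+0+0+0+0+1+1+0+0+0+0+0+1+1+1+1+0+0+0+0+1+1+0+0 mod 2 = 0
  s[3] = (0000000111111110000000011111111)·(0010000001101101001111100101100) mod 2 = 0+0+0+0+0+0+0+0+0+1+1+0+1+1+0+0+0+0+0+0+0+0+0+0+0+1+0+1+1+0+0 mod 2 = 1
  s[4] = (0000000000000001111111111111111)·(0010000001101101001111100101100) mod 2 = 0+0+0+0+0+0+0+0+0+0+0+0+0+0+0+1+0+0+1+1+1+1+1+0+0+1+0+1+1+0+0 mod 2 = 1
Syndrome = 10011
Non-zero syndrome: error at position 25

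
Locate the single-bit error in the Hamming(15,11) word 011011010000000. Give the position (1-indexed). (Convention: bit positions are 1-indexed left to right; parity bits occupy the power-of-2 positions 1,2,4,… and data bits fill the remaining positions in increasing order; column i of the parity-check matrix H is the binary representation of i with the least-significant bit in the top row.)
Syndrome s = H · r^T (mod 2), r = 011011010000000:
  s[0] = (101010101010101)·(011011010000000) mod 2 = 0+0+1+0+1+0+0+0+0+0+0+0+0+0+0 mod 2 = 0
  s[1] = (011001100110011)·(011011010000000) mod 2 = 0+1+1+0+0+1+0+0+0+0+0+0+0+0+0 mod 2 = 1
  s[2] = (000111100001111)·(011011010000000) mod 2 = 0+0+0+0+1+1+0+0+0+0+0+0+0+0+0 mod 2 = 0
  s[3] = (000000011111111)·(011011010000000) mod 2 = 0+0+0+0+0+0+0+1+0+0+0+0+0+0+0 mod 2 = 1
Syndrome = 0101
Column i of H is the binary representation of i, so the syndrome is the binary index of the flipped bit.
Read s = 0101 with s[0] as LSB: 0·2^0 + 1·2^1 + 0·2^2 + 1·2^3 = 10.
Error is at bit position 10.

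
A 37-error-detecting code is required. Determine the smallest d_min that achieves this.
Detecting e errors requires d_min ≥ e + 1 = 37 + 1 = 38.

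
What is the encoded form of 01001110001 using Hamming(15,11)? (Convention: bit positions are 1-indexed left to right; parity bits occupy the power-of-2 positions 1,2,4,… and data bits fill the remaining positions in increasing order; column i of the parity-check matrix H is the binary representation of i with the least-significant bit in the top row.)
Codeword c = d · G (mod 2), d = 01001110001:
  c[0] = d·G[:,0] = (01001110001)·(11011010101) mod 2 = 0+1+0+0+1+0+1+0+0+0+1 mod 2 = 0
  c[1] = d·G[:,1] = (01001110001)·(10110110011) mod 2 = 0+0+0+0+0+1+1+0+0+0+1 mod 2 = 1
  c[2] = d·G[:,2] = (01001110001)·(10000000000) mod 2 = 0+0+0+0+0+0+0+0+0+0+0 mod 2 = 0
  c[3] = d·G[:,3] = (01001110001)·(01110001111) mod 2 = 0+1+0+0+0+0+0+0+0+0+1 mod 2 = 0
  c[4] = d·G[:,4] = (01001110001)·(01000000000) mod 2 = 0+1+0+0+0+0+0+0+0+0+0 mod 2 = 1
  c[5] = d·G[:,5] = (01001110001)·(00100000000) mod 2 = 0+0+0+0+0+0+0+0+0+0+0 mod 2 = 0
  c[6] = d·G[:,6] = (01001110001)·(00010000000) mod 2 = 0+0+0+0+0+0+0+0+0+0+0 mod 2 = 0
  c[7] = d·G[:,7] = (01001110001)·(00001111111) mod 2 = 0+0+0+0+1+1+1+0+0+0+1 mod 2 = 0
  c[8] = d·G[:,8] = (01001110001)·(00001000000) mod 2 = 0+0+0+0+1+0+0+0+0+0+0 mod 2 = 1
  c[9] = d·G[:,9] = (01001110001)·(00000100000) mod 2 = 0+0+0+0+0+1+0+0+0+0+0 mod 2 = 1
  c[10] = d·G[:,10] = (01001110001)·(00000010000) mod 2 = 0+0+0+0+0+0+1+0+0+0+0 mod 2 = 1
  c[11] = d·G[:,11] = (01001110001)·(00000001000) mod 2 = 0+0+0+0+0+0+0+0+0+0+0 mod 2 = 0
  c[12] = d·G[:,12] = (01001110001)·(00000000100) mod 2 = 0+0+0+0+0+0+0+0+0+0+0 mod 2 = 0
  c[13] = d·G[:,13] = (01001110001)·(00000000010) mod 2 = 0+0+0+0+0+0+0+0+0+0+0 mod 2 = 0
  c[14] = d·G[:,14] = (01001110001)·(00000000001) mod 2 = 0+0+0+0+0+0+0+0+0+0+1 mod 2 = 1
Codeword = 010010001110001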